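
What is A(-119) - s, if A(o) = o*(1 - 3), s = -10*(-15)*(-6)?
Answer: 1138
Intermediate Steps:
s = -900 (s = 150*(-6) = -900)
A(o) = -2*o (A(o) = o*(-2) = -2*o)
A(-119) - s = -2*(-119) - 1*(-900) = 238 + 900 = 1138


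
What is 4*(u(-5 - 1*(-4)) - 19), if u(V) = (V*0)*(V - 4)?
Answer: -76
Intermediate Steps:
u(V) = 0 (u(V) = 0*(-4 + V) = 0)
4*(u(-5 - 1*(-4)) - 19) = 4*(0 - 19) = 4*(-19) = -76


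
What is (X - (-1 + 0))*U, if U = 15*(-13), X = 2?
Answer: -585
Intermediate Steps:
U = -195
(X - (-1 + 0))*U = (2 - (-1 + 0))*(-195) = (2 - 1*(-1))*(-195) = (2 + 1)*(-195) = 3*(-195) = -585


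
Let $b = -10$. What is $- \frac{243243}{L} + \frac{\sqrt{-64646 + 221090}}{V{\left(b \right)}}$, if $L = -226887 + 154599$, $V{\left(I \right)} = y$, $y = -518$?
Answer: $\frac{27027}{8032} - \frac{\sqrt{39111}}{259} \approx 2.6013$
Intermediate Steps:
$V{\left(I \right)} = -518$
$L = -72288$
$- \frac{243243}{L} + \frac{\sqrt{-64646 + 221090}}{V{\left(b \right)}} = - \frac{243243}{-72288} + \frac{\sqrt{-64646 + 221090}}{-518} = \left(-243243\right) \left(- \frac{1}{72288}\right) + \sqrt{156444} \left(- \frac{1}{518}\right) = \frac{27027}{8032} + 2 \sqrt{39111} \left(- \frac{1}{518}\right) = \frac{27027}{8032} - \frac{\sqrt{39111}}{259}$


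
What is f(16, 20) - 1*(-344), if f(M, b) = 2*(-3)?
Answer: 338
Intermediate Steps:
f(M, b) = -6
f(16, 20) - 1*(-344) = -6 - 1*(-344) = -6 + 344 = 338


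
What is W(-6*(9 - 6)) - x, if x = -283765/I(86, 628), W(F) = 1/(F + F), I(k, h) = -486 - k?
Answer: -638507/1287 ≈ -496.12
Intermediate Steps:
W(F) = 1/(2*F)
x = 283765/572 (x = -283765/(-486 - 1*86) = -283765/(-486 - 86) = -283765/(-572) = -283765*(-1/572) = 283765/572 ≈ 496.09)
W(-6*(9 - 6)) - x = 1/(2*((-6*(9 - 6)))) - 1*283765/572 = 1/(2*((-6*3))) - 283765/572 = (1/2)/(-18) - 283765/572 = (1/2)*(-1/18) - 283765/572 = -1/36 - 283765/572 = -638507/1287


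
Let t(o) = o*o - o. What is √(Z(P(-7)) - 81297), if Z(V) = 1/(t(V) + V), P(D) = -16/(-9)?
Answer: 3*I*√2312439/16 ≈ 285.13*I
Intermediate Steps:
t(o) = o² - o
P(D) = 16/9 (P(D) = -16*(-⅑) = 16/9)
Z(V) = 1/(V + V*(-1 + V)) (Z(V) = 1/(V*(-1 + V) + V) = 1/(V + V*(-1 + V)))
√(Z(P(-7)) - 81297) = √((16/9)⁻² - 81297) = √(81/256 - 81297) = √(-20811951/256) = 3*I*√2312439/16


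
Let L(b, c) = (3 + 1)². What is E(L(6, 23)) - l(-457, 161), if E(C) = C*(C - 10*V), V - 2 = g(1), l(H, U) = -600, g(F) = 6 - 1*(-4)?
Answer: -1064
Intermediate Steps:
g(F) = 10 (g(F) = 6 + 4 = 10)
V = 12 (V = 2 + 10 = 12)
L(b, c) = 16 (L(b, c) = 4² = 16)
E(C) = C*(-120 + C) (E(C) = C*(C - 10*12) = C*(C - 120) = C*(-120 + C))
E(L(6, 23)) - l(-457, 161) = 16*(-120 + 16) - 1*(-600) = 16*(-104) + 600 = -1664 + 600 = -1064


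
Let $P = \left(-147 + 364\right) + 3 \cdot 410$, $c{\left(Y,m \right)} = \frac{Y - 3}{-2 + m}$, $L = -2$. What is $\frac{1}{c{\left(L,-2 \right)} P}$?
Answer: $\frac{4}{7235} \approx 0.00055287$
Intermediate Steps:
$c{\left(Y,m \right)} = \frac{-3 + Y}{-2 + m}$
$P = 1447$ ($P = 217 + 1230 = 1447$)
$\frac{1}{c{\left(L,-2 \right)} P} = \frac{1}{\frac{-3 - 2}{-2 - 2} \cdot 1447} = \frac{1}{\frac{1}{-4} \left(-5\right) 1447} = \frac{1}{\left(- \frac{1}{4}\right) \left(-5\right) 1447} = \frac{1}{\frac{5}{4} \cdot 1447} = \frac{1}{\frac{7235}{4}} = \frac{4}{7235}$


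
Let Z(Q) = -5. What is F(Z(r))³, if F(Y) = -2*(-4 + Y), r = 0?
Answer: 5832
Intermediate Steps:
F(Y) = 8 - 2*Y
F(Z(r))³ = (8 - 2*(-5))³ = (8 + 10)³ = 18³ = 5832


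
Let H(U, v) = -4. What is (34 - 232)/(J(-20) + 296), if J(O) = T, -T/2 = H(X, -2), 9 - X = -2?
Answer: -99/152 ≈ -0.65132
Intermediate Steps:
X = 11 (X = 9 - 1*(-2) = 9 + 2 = 11)
T = 8 (T = -2*(-4) = 8)
J(O) = 8
(34 - 232)/(J(-20) + 296) = (34 - 232)/(8 + 296) = -198/304 = -198*1/304 = -99/152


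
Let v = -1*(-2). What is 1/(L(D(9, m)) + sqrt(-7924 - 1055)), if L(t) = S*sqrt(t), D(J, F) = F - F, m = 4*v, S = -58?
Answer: -I*sqrt(8979)/8979 ≈ -0.010553*I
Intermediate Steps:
v = 2
m = 8 (m = 4*2 = 8)
D(J, F) = 0
L(t) = -58*sqrt(t)
1/(L(D(9, m)) + sqrt(-7924 - 1055)) = 1/(-58*sqrt(0) + sqrt(-7924 - 1055)) = 1/(-58*0 + sqrt(-8979)) = 1/(0 + I*sqrt(8979)) = 1/(I*sqrt(8979)) = -I*sqrt(8979)/8979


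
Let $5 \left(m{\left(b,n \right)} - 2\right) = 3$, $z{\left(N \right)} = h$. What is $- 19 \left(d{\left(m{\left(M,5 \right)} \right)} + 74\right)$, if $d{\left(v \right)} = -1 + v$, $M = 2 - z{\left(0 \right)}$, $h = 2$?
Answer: $- \frac{7182}{5} \approx -1436.4$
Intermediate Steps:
$z{\left(N \right)} = 2$
$M = 0$ ($M = 2 - 2 = 0$)
$m{\left(b,n \right)} = \frac{13}{5}$ ($m{\left(b,n \right)} = 2 + \frac{1}{5} \cdot 3 = 2 + \frac{3}{5} = \frac{13}{5}$)
$- 19 \left(d{\left(m{\left(M,5 \right)} \right)} + 74\right) = - 19 \left(\left(-1 + \frac{13}{5}\right) + 74\right) = - 19 \left(\frac{8}{5} + 74\right) = \left(-19\right) \frac{378}{5} = - \frac{7182}{5}$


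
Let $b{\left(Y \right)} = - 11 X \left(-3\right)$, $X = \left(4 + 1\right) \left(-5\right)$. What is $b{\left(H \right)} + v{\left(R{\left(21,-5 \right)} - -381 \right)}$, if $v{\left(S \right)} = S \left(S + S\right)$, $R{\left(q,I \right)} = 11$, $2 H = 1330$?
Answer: $306503$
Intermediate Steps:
$H = 665$ ($H = \frac{1}{2} \cdot 1330 = 665$)
$X = -25$ ($X = 5 \left(-5\right) = -25$)
$v{\left(S \right)} = 2 S^{2}$ ($v{\left(S \right)} = S 2 S = 2 S^{2}$)
$b{\left(Y \right)} = -825$ ($b{\left(Y \right)} = \left(-11\right) \left(-25\right) \left(-3\right) = 275 \left(-3\right) = -825$)
$b{\left(H \right)} + v{\left(R{\left(21,-5 \right)} - -381 \right)} = -825 + 2 \left(11 - -381\right)^{2} = -825 + 2 \left(11 + 381\right)^{2} = -825 + 2 \cdot 392^{2} = -825 + 2 \cdot 153664 = -825 + 307328 = 306503$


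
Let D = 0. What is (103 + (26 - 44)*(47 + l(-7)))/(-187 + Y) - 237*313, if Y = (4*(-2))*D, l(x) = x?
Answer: -13871230/187 ≈ -74178.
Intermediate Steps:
Y = 0 (Y = (4*(-2))*0 = -8*0 = 0)
(103 + (26 - 44)*(47 + l(-7)))/(-187 + Y) - 237*313 = (103 + (26 - 44)*(47 - 7))/(-187 + 0) - 237*313 = (103 - 18*40)/(-187) - 74181 = (103 - 720)*(-1/187) - 74181 = -617*(-1/187) - 74181 = 617/187 - 74181 = -13871230/187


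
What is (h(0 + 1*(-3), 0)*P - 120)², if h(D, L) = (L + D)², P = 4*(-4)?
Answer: 69696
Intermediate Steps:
P = -16
h(D, L) = (D + L)²
(h(0 + 1*(-3), 0)*P - 120)² = (((0 + 1*(-3)) + 0)²*(-16) - 120)² = (((0 - 3) + 0)²*(-16) - 120)² = ((-3 + 0)²*(-16) - 120)² = ((-3)²*(-16) - 120)² = (9*(-16) - 120)² = (-144 - 120)² = (-264)² = 69696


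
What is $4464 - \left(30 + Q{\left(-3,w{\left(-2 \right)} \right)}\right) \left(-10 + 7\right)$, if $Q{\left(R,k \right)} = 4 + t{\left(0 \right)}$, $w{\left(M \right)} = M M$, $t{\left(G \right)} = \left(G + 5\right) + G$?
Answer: $4581$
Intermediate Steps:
$t{\left(G \right)} = 5 + 2 G$ ($t{\left(G \right)} = \left(5 + G\right) + G = 5 + 2 G$)
$w{\left(M \right)} = M^{2}$
$Q{\left(R,k \right)} = 9$ ($Q{\left(R,k \right)} = 4 + \left(5 + 2 \cdot 0\right) = 4 + \left(5 + 0\right) = 4 + 5 = 9$)
$4464 - \left(30 + Q{\left(-3,w{\left(-2 \right)} \right)}\right) \left(-10 + 7\right) = 4464 - \left(30 + 9\right) \left(-10 + 7\right) = 4464 - 39 \left(-3\right) = 4464 - -117 = 4464 + 117 = 4581$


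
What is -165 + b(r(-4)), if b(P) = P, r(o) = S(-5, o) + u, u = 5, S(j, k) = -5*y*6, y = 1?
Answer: -190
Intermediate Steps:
S(j, k) = -30 (S(j, k) = -5*1*6 = -5*6 = -30)
r(o) = -25 (r(o) = -30 + 5 = -25)
-165 + b(r(-4)) = -165 - 25 = -190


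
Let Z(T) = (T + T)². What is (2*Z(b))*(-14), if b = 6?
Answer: -4032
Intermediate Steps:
Z(T) = 4*T² (Z(T) = (2*T)² = 4*T²)
(2*Z(b))*(-14) = (2*(4*6²))*(-14) = (2*(4*36))*(-14) = (2*144)*(-14) = 288*(-14) = -4032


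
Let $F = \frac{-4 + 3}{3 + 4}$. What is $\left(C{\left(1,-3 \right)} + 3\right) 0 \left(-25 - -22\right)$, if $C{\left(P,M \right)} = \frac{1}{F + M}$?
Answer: $0$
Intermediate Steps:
$F = - \frac{1}{7} \approx -0.14286$
$C{\left(P,M \right)} = \frac{1}{- \frac{1}{7} + M}$
$\left(C{\left(1,-3 \right)} + 3\right) 0 \left(-25 - -22\right) = \left(\frac{7}{-1 + 7 \left(-3\right)} + 3\right) 0 \left(-25 - -22\right) = \left(\frac{7}{-1 - 21} + 3\right) 0 \left(-25 + 22\right) = \left(\frac{7}{-22} + 3\right) 0 \left(-3\right) = \left(7 \left(- \frac{1}{22}\right) + 3\right) 0 \left(-3\right) = \left(- \frac{7}{22} + 3\right) 0 \left(-3\right) = \frac{59}{22} \cdot 0 \left(-3\right) = 0 \left(-3\right) = 0$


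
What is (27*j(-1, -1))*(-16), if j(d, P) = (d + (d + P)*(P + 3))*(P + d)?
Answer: -4320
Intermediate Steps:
j(d, P) = (P + d)*(d + (3 + P)*(P + d)) (j(d, P) = (d + (P + d)*(3 + P))*(P + d) = (d + (3 + P)*(P + d))*(P + d) = (P + d)*(d + (3 + P)*(P + d)))
(27*j(-1, -1))*(-16) = (27*((-1)³ + 3*(-1)² + 4*(-1)² - 1*(-1)² + 2*(-1)*(-1)² + 7*(-1)*(-1)))*(-16) = (27*(-1 + 3*1 + 4*1 - 1*1 + 2*(-1)*1 + 7))*(-16) = (27*(-1 + 3 + 4 - 1 - 2 + 7))*(-16) = (27*10)*(-16) = 270*(-16) = -4320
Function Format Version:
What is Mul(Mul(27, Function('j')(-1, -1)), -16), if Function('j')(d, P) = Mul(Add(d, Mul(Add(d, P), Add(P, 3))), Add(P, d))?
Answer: -4320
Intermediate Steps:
Function('j')(d, P) = Mul(Add(P, d), Add(d, Mul(Add(3, P), Add(P, d)))) (Function('j')(d, P) = Mul(Add(d, Mul(Add(P, d), Add(3, P))), Add(P, d)) = Mul(Add(d, Mul(Add(3, P), Add(P, d))), Add(P, d)) = Mul(Add(P, d), Add(d, Mul(Add(3, P), Add(P, d)))))
Mul(Mul(27, Function('j')(-1, -1)), -16) = Mul(Mul(27, Add(Pow(-1, 3), Mul(3, Pow(-1, 2)), Mul(4, Pow(-1, 2)), Mul(-1, Pow(-1, 2)), Mul(2, -1, Pow(-1, 2)), Mul(7, -1, -1))), -16) = Mul(Mul(27, Add(-1, Mul(3, 1), Mul(4, 1), Mul(-1, 1), Mul(2, -1, 1), 7)), -16) = Mul(Mul(27, Add(-1, 3, 4, -1, -2, 7)), -16) = Mul(Mul(27, 10), -16) = Mul(270, -16) = -4320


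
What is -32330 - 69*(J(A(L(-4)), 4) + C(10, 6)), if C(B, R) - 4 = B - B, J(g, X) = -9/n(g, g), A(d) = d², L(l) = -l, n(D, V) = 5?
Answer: -162409/5 ≈ -32482.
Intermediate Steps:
J(g, X) = -9/5
C(B, R) = 4 (C(B, R) = 4 + (B - B) = 4 + 0 = 4)
-32330 - 69*(J(A(L(-4)), 4) + C(10, 6)) = -32330 - 69*(-9/5 + 4) = -32330 - 69*11/5 = -32330 - 1*759/5 = -32330 - 759/5 = -162409/5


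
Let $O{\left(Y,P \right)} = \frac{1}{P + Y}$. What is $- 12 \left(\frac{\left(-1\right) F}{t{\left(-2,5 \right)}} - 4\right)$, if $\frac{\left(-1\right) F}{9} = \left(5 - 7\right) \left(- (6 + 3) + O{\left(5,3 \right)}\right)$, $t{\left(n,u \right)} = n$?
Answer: $\frac{2013}{2} \approx 1006.5$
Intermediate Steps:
$F = - \frac{639}{4}$ ($F = - 9 \left(5 - 7\right) \left(- (6 + 3) + \frac{1}{3 + 5}\right) = - 9 \left(- 2 \left(\left(-1\right) 9 + \frac{1}{8}\right)\right) = - 9 \left(- 2 \left(-9 + \frac{1}{8}\right)\right) = - 9 \left(\left(-2\right) \left(- \frac{71}{8}\right)\right) = \left(-9\right) \frac{71}{4} = - \frac{639}{4} \approx -159.75$)
$- 12 \left(\frac{\left(-1\right) F}{t{\left(-2,5 \right)}} - 4\right) = - 12 \left(\frac{\left(-1\right) \left(- \frac{639}{4}\right)}{-2} - 4\right) = - 12 \left(\frac{639}{4} \left(- \frac{1}{2}\right) - 4\right) = - 12 \left(- \frac{639}{8} - 4\right) = \left(-12\right) \left(- \frac{671}{8}\right) = \frac{2013}{2}$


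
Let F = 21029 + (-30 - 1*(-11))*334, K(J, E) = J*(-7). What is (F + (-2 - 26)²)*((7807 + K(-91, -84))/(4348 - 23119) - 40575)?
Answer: -11780313241123/18771 ≈ -6.2758e+8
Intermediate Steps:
K(J, E) = -7*J
F = 14683 (F = 21029 + (-30 + 11)*334 = 21029 - 19*334 = 21029 - 6346 = 14683)
(F + (-2 - 26)²)*((7807 + K(-91, -84))/(4348 - 23119) - 40575) = (14683 + (-2 - 26)²)*((7807 - 7*(-91))/(4348 - 23119) - 40575) = (14683 + (-28)²)*((7807 + 637)/(-18771) - 40575) = (14683 + 784)*(8444*(-1/18771) - 40575) = 15467*(-8444/18771 - 40575) = 15467*(-761641769/18771) = -11780313241123/18771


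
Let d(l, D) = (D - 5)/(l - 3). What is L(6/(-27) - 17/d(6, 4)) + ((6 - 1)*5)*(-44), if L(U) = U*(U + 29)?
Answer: 239026/81 ≈ 2950.9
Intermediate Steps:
d(l, D) = (-5 + D)/(-3 + l)
L(U) = U*(29 + U)
L(6/(-27) - 17/d(6, 4)) + ((6 - 1)*5)*(-44) = (6/(-27) - 17*(-3 + 6)/(-5 + 4))*(29 + (6/(-27) - 17*(-3 + 6)/(-5 + 4))) + ((6 - 1)*5)*(-44) = (6*(-1/27) - 17/(-1/3))*(29 + (6*(-1/27) - 17/(-1/3))) + (5*5)*(-44) = (-2/9 - 17/((⅓)*(-1)))*(29 + (-2/9 - 17/((⅓)*(-1)))) + 25*(-44) = (-2/9 - 17/(-⅓))*(29 + (-2/9 - 17/(-⅓))) - 1100 = (-2/9 - 17*(-3))*(29 + (-2/9 - 17*(-3))) - 1100 = (-2/9 + 51)*(29 + (-2/9 + 51)) - 1100 = 457*(29 + 457/9)/9 - 1100 = (457/9)*(718/9) - 1100 = 328126/81 - 1100 = 239026/81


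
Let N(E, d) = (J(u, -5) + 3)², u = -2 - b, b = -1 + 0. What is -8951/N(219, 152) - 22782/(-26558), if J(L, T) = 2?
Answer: -118575554/331975 ≈ -357.18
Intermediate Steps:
b = -1
u = -1 (u = -2 - 1*(-1) = -2 + 1 = -1)
N(E, d) = 25 (N(E, d) = (2 + 3)² = 5² = 25)
-8951/N(219, 152) - 22782/(-26558) = -8951/25 - 22782/(-26558) = -8951*1/25 - 22782*(-1/26558) = -8951/25 + 11391/13279 = -118575554/331975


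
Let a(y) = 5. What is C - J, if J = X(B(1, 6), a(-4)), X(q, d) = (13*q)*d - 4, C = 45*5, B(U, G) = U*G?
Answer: -161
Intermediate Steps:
B(U, G) = G*U
C = 225
X(q, d) = -4 + 13*d*q (X(q, d) = 13*d*q - 4 = -4 + 13*d*q)
J = 386 (J = -4 + 13*5*(6*1) = -4 + 13*5*6 = -4 + 390 = 386)
C - J = 225 - 1*386 = 225 - 386 = -161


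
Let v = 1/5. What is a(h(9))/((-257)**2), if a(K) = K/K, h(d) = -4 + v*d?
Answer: 1/66049 ≈ 1.5140e-5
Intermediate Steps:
v = 1/5 ≈ 0.20000
h(d) = -4 + d/5
a(K) = 1
a(h(9))/((-257)**2) = 1/(-257)**2 = 1/66049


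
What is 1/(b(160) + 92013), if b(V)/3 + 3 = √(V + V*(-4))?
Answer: 7667/705395028 - I*√30/705395028 ≈ 1.0869e-5 - 7.7648e-9*I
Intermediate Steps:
b(V) = -9 + 3*√3*√(-V) (b(V) = -9 + 3*√(V + V*(-4)) = -9 + 3*√(V - 4*V) = -9 + 3*√(-3*V) = -9 + 3*(√3*√(-V)) = -9 + 3*√3*√(-V))
1/(b(160) + 92013) = 1/((-9 + 3*√3*√(-1*160)) + 92013) = 1/((-9 + 3*√3*√(-160)) + 92013) = 1/((-9 + 3*√3*(4*I*√10)) + 92013) = 1/((-9 + 12*I*√30) + 92013) = 1/(92004 + 12*I*√30)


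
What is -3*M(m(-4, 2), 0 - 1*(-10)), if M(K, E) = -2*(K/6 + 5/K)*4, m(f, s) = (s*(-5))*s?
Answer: -86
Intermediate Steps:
m(f, s) = -5*s**2 (m(f, s) = (-5*s)*s = -5*s**2)
M(K, E) = -40/K - 4*K/3 (M(K, E) = -2*(K*(1/6) + 5/K)*4 = -2*(K/6 + 5/K)*4 = -2*(5/K + K/6)*4 = (-10/K - K/3)*4 = -40/K - 4*K/3)
-3*M(m(-4, 2), 0 - 1*(-10)) = -3*(-40/((-5*2**2)) - (-20)*2**2/3) = -3*(-40/((-5*4)) - (-20)*4/3) = -3*(-40/(-20) - 4/3*(-20)) = -3*(-40*(-1/20) + 80/3) = -3*(2 + 80/3) = -3*86/3 = -86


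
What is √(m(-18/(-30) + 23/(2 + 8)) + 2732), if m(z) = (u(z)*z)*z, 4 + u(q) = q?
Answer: √27227490/100 ≈ 52.180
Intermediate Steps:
u(q) = -4 + q
m(z) = z²*(-4 + z) (m(z) = ((-4 + z)*z)*z = (z*(-4 + z))*z = z²*(-4 + z))
√(m(-18/(-30) + 23/(2 + 8)) + 2732) = √((-18/(-30) + 23/(2 + 8))²*(-4 + (-18/(-30) + 23/(2 + 8))) + 2732) = √((-18*(-1/30) + 23/10)²*(-4 + (-18*(-1/30) + 23/10)) + 2732) = √((⅗ + 23*(⅒))²*(-4 + (⅗ + 23*(⅒))) + 2732) = √((⅗ + 23/10)²*(-4 + (⅗ + 23/10)) + 2732) = √((29/10)²*(-4 + 29/10) + 2732) = √((841/100)*(-11/10) + 2732) = √(-9251/1000 + 2732) = √(2722749/1000) = √27227490/100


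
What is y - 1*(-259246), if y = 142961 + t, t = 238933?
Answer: 641140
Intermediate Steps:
y = 381894 (y = 142961 + 238933 = 381894)
y - 1*(-259246) = 381894 - 1*(-259246) = 381894 + 259246 = 641140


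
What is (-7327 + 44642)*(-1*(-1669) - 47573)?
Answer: -1712907760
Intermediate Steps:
(-7327 + 44642)*(-1*(-1669) - 47573) = 37315*(1669 - 47573) = 37315*(-45904) = -1712907760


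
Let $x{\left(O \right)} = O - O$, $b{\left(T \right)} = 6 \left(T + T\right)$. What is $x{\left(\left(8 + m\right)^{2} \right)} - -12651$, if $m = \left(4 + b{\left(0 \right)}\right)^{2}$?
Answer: $12651$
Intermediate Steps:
$b{\left(T \right)} = 12 T$ ($b{\left(T \right)} = 6 \cdot 2 T = 12 T$)
$m = 16$ ($m = \left(4 + 12 \cdot 0\right)^{2} = \left(4 + 0\right)^{2} = 4^{2} = 16$)
$x{\left(O \right)} = 0$
$x{\left(\left(8 + m\right)^{2} \right)} - -12651 = 0 - -12651 = 0 + 12651 = 12651$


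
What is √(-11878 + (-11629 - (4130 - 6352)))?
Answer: 3*I*√2365 ≈ 145.89*I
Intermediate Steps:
√(-11878 + (-11629 - (4130 - 6352))) = √(-11878 + (-11629 - 1*(-2222))) = √(-11878 + (-11629 + 2222)) = √(-11878 - 9407) = √(-21285) = 3*I*√2365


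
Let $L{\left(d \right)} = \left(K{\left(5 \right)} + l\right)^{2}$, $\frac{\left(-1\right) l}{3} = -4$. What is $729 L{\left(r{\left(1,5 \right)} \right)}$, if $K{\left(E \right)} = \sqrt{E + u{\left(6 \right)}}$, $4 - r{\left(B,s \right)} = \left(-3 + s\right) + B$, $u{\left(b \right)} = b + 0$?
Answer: $112995 + 17496 \sqrt{11} \approx 1.7102 \cdot 10^{5}$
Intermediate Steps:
$u{\left(b \right)} = b$
$r{\left(B,s \right)} = 7 - B - s$ ($r{\left(B,s \right)} = 4 - \left(\left(-3 + s\right) + B\right) = 4 - \left(-3 + B + s\right) = 7 - B - s$)
$l = 12$ ($l = \left(-3\right) \left(-4\right) = 12$)
$K{\left(E \right)} = \sqrt{6 + E}$ ($K{\left(E \right)} = \sqrt{E + 6} = \sqrt{6 + E}$)
$L{\left(d \right)} = \left(12 + \sqrt{11}\right)^{2}$ ($L{\left(d \right)} = \left(\sqrt{6 + 5} + 12\right)^{2} = \left(\sqrt{11} + 12\right)^{2} = \left(12 + \sqrt{11}\right)^{2}$)
$729 L{\left(r{\left(1,5 \right)} \right)} = 729 \left(12 + \sqrt{11}\right)^{2}$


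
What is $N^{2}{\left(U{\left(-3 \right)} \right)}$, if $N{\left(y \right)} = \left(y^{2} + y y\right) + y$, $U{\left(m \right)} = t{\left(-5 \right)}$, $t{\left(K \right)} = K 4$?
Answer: $608400$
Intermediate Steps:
$t{\left(K \right)} = 4 K$
$U{\left(m \right)} = -20$ ($U{\left(m \right)} = 4 \left(-5\right) = -20$)
$N{\left(y \right)} = y + 2 y^{2}$ ($N{\left(y \right)} = \left(y^{2} + y^{2}\right) + y = 2 y^{2} + y = y + 2 y^{2}$)
$N^{2}{\left(U{\left(-3 \right)} \right)} = \left(- 20 \left(1 + 2 \left(-20\right)\right)\right)^{2} = \left(- 20 \left(1 - 40\right)\right)^{2} = \left(\left(-20\right) \left(-39\right)\right)^{2} = 780^{2} = 608400$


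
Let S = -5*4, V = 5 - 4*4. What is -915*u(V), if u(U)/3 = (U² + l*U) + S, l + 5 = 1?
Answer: -398025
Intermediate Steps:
V = -11 (V = 5 - 16 = -11)
S = -20
l = -4 (l = -5 + 1 = -4)
u(U) = -60 - 12*U + 3*U² (u(U) = 3*((U² - 4*U) - 20) = 3*(-20 + U² - 4*U) = -60 - 12*U + 3*U²)
-915*u(V) = -915*(-60 - 12*(-11) + 3*(-11)²) = -915*(-60 + 132 + 3*121) = -915*(-60 + 132 + 363) = -915*435 = -398025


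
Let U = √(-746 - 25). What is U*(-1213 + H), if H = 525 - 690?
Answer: -1378*I*√771 ≈ -38263.0*I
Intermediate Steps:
U = I*√771 (U = √(-771) = I*√771 ≈ 27.767*I)
H = -165
U*(-1213 + H) = (I*√771)*(-1213 - 165) = (I*√771)*(-1378) = -1378*I*√771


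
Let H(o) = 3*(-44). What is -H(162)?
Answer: 132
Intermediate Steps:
H(o) = -132
-H(162) = -1*(-132) = 132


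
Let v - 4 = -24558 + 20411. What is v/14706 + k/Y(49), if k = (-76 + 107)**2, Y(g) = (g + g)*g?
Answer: -480185/5884851 ≈ -0.081597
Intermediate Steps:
v = -4143 (v = 4 + (-24558 + 20411) = 4 - 4147 = -4143)
Y(g) = 2*g**2 (Y(g) = (2*g)*g = 2*g**2)
k = 961 (k = 31**2 = 961)
v/14706 + k/Y(49) = -4143/14706 + 961/((2*49**2)) = -4143*1/14706 + 961/((2*2401)) = -1381/4902 + 961/4802 = -480185/5884851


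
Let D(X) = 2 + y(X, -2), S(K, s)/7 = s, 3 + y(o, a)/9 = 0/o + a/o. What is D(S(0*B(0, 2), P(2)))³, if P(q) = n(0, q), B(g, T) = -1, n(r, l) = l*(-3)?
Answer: -5088448/343 ≈ -14835.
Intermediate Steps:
n(r, l) = -3*l
P(q) = -3*q
y(o, a) = -27 + 9*a/o (y(o, a) = -27 + 9*(0/o + a/o) = -27 + 9*(0 + a/o) = -27 + 9*(a/o) = -27 + 9*a/o)
S(K, s) = 7*s
D(X) = -25 - 18/X (D(X) = 2 + (-27 + 9*(-2)/X) = 2 + (-27 - 18/X) = -25 - 18/X)
D(S(0*B(0, 2), P(2)))³ = (-25 - 18/(7*(-3*2)))³ = (-25 - 18/(7*(-6)))³ = (-25 - 18/(-42))³ = (-25 - 18*(-1/42))³ = (-25 + 3/7)³ = (-172/7)³ = -5088448/343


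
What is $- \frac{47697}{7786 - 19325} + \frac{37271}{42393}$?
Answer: $\frac{188622230}{37628679} \approx 5.0127$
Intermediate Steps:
$- \frac{47697}{7786 - 19325} + \frac{37271}{42393} = - \frac{47697}{7786 - 19325} + 37271 \cdot \frac{1}{42393} = - \frac{47697}{-11539} + \frac{2867}{3261} = \left(-47697\right) \left(- \frac{1}{11539}\right) + \frac{2867}{3261} = \frac{47697}{11539} + \frac{2867}{3261} = \frac{188622230}{37628679}$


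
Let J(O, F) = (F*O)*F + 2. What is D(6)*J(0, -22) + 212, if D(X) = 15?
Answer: 242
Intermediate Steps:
J(O, F) = 2 + O*F² (J(O, F) = O*F² + 2 = 2 + O*F²)
D(6)*J(0, -22) + 212 = 15*(2 + 0*(-22)²) + 212 = 15*(2 + 0*484) + 212 = 15*(2 + 0) + 212 = 15*2 + 212 = 30 + 212 = 242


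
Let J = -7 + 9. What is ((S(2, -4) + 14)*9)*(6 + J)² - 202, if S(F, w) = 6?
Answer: 11318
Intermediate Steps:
J = 2
((S(2, -4) + 14)*9)*(6 + J)² - 202 = ((6 + 14)*9)*(6 + 2)² - 202 = (20*9)*8² - 202 = 180*64 - 202 = 11520 - 202 = 11318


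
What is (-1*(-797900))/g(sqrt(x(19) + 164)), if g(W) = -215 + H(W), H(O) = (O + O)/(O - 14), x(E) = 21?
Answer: -436451300/133367 + 4468240*sqrt(185)/133367 ≈ -2816.9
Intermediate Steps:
H(O) = 2*O/(-14 + O) (H(O) = (2*O)/(-14 + O) = 2*O/(-14 + O))
g(W) = -215 + 2*W/(-14 + W)
(-1*(-797900))/g(sqrt(x(19) + 164)) = (-1*(-797900))/(((3010 - 213*sqrt(21 + 164))/(-14 + sqrt(21 + 164)))) = 797900/(((3010 - 213*sqrt(185))/(-14 + sqrt(185)))) = 797900*((-14 + sqrt(185))/(3010 - 213*sqrt(185))) = 797900*(-14 + sqrt(185))/(3010 - 213*sqrt(185))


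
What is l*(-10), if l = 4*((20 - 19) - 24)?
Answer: 920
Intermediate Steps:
l = -92 (l = 4*(1 - 24) = 4*(-23) = -92)
l*(-10) = -92*(-10) = 920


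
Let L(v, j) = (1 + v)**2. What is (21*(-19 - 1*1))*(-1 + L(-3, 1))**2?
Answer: -3780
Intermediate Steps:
(21*(-19 - 1*1))*(-1 + L(-3, 1))**2 = (21*(-19 - 1*1))*(-1 + (1 - 3)**2)**2 = (21*(-19 - 1))*(-1 + (-2)**2)**2 = (21*(-20))*(-1 + 4)**2 = -420*3**2 = -420*9 = -3780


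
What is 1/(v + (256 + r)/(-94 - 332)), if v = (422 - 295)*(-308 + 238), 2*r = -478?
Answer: -426/3787157 ≈ -0.00011249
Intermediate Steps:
r = -239 (r = (½)*(-478) = -239)
v = -8890 (v = 127*(-70) = -8890)
1/(v + (256 + r)/(-94 - 332)) = 1/(-8890 + (256 - 239)/(-94 - 332)) = 1/(-8890 + 17/(-426)) = 1/(-8890 + 17*(-1/426)) = 1/(-8890 - 17/426) = 1/(-3787157/426) = -426/3787157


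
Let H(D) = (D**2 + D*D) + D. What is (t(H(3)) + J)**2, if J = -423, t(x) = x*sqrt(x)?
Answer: 188190 - 17766*sqrt(21) ≈ 1.0678e+5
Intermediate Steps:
H(D) = D + 2*D**2 (H(D) = (D**2 + D**2) + D = 2*D**2 + D = D + 2*D**2)
t(x) = x**(3/2)
(t(H(3)) + J)**2 = ((3*(1 + 2*3))**(3/2) - 423)**2 = ((3*(1 + 6))**(3/2) - 423)**2 = ((3*7)**(3/2) - 423)**2 = (21**(3/2) - 423)**2 = (21*sqrt(21) - 423)**2 = (-423 + 21*sqrt(21))**2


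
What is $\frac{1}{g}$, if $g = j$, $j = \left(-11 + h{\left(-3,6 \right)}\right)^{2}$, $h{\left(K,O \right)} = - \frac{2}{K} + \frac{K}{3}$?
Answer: $\frac{9}{1156} \approx 0.0077855$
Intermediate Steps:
$h{\left(K,O \right)} = - \frac{2}{K} + \frac{K}{3}$ ($h{\left(K,O \right)} = - \frac{2}{K} + K \frac{1}{3} = - \frac{2}{K} + \frac{K}{3}$)
$j = \frac{1156}{9}$ ($j = \left(-11 + \left(- \frac{2}{-3} + \frac{1}{3} \left(-3\right)\right)\right)^{2} = \left(-11 - \frac{1}{3}\right)^{2} = \left(- \frac{34}{3}\right)^{2} = \frac{1156}{9} \approx 128.44$)
$g = \frac{1156}{9} \approx 128.44$
$\frac{1}{g} = \frac{1}{\frac{1156}{9}} = \frac{9}{1156}$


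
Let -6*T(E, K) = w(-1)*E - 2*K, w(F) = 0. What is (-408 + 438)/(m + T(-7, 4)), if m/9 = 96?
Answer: 45/1298 ≈ 0.034669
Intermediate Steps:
m = 864 (m = 9*96 = 864)
T(E, K) = K/3 (T(E, K) = -(0*E - 2*K)/6 = -(0 - 2*K)/6 = -(-1)*K/3 = K/3)
(-408 + 438)/(m + T(-7, 4)) = (-408 + 438)/(864 + (⅓)*4) = 30/(864 + 4/3) = 30/(2596/3) = 30*(3/2596) = 45/1298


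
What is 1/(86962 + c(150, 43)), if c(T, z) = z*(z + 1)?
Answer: 1/88854 ≈ 1.1254e-5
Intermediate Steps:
c(T, z) = z*(1 + z)
1/(86962 + c(150, 43)) = 1/(86962 + 43*(1 + 43)) = 1/(86962 + 43*44) = 1/(86962 + 1892) = 1/88854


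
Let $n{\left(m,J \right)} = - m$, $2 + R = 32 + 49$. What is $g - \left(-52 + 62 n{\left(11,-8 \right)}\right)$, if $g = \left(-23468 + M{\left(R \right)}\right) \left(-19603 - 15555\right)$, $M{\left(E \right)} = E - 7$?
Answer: $822557302$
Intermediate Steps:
$R = 79$ ($R = -2 + \left(32 + 49\right) = -2 + 81 = 79$)
$M{\left(E \right)} = -7 + E$ ($M{\left(E \right)} = E - 7 = -7 + E$)
$g = 822556568$ ($g = \left(-23468 + \left(-7 + 79\right)\right) \left(-19603 - 15555\right) = \left(-23468 + 72\right) \left(-35158\right) = \left(-23396\right) \left(-35158\right) = 822556568$)
$g - \left(-52 + 62 n{\left(11,-8 \right)}\right) = 822556568 - \left(-52 + 62 \left(\left(-1\right) 11\right)\right) = 822556568 - \left(-52 + 62 \left(-11\right)\right) = 822556568 - \left(-52 - 682\right) = 822556568 - -734 = 822556568 + 734 = 822557302$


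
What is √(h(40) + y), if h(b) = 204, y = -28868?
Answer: 2*I*√7166 ≈ 169.3*I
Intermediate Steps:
√(h(40) + y) = √(204 - 28868) = √(-28664) = 2*I*√7166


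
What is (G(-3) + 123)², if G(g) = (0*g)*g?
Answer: 15129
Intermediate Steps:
G(g) = 0 (G(g) = 0*g = 0)
(G(-3) + 123)² = (0 + 123)² = 123² = 15129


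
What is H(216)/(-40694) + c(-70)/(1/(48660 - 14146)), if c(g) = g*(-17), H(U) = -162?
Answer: 835685066101/20347 ≈ 4.1072e+7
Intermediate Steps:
c(g) = -17*g
H(216)/(-40694) + c(-70)/(1/(48660 - 14146)) = -162/(-40694) + (-17*(-70))/(1/(48660 - 14146)) = -162*(-1/40694) + 1190/(1/34514) = 81/20347 + 1190/(1/34514) = 81/20347 + 1190*34514 = 81/20347 + 41071660 = 835685066101/20347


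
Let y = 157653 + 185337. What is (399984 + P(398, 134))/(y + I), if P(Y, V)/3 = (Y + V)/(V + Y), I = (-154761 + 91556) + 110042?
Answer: 399987/389827 ≈ 1.0261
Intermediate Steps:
I = 46837 (I = -63205 + 110042 = 46837)
y = 342990
P(Y, V) = 3 (P(Y, V) = 3*((Y + V)/(V + Y)) = 3*((V + Y)/(V + Y)) = 3*1 = 3)
(399984 + P(398, 134))/(y + I) = (399984 + 3)/(342990 + 46837) = 399987/389827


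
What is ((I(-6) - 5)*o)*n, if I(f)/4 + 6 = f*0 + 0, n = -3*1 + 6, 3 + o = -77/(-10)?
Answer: -4089/10 ≈ -408.90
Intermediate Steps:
o = 47/10 (o = -3 - 77/(-10) = -3 - 77*(-⅒) = -3 + 77/10 = 47/10 ≈ 4.7000)
n = 3 (n = -3 + 6 = 3)
I(f) = -24 (I(f) = -24 + 4*(f*0 + 0) = -24 + 4*(0 + 0) = -24 + 4*0 = -24 + 0 = -24)
((I(-6) - 5)*o)*n = ((-24 - 5)*(47/10))*3 = -29*47/10*3 = -1363/10*3 = -4089/10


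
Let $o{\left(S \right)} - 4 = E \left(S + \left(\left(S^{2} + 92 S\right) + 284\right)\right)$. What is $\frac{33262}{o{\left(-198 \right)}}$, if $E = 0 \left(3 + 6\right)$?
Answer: $\frac{16631}{2} \approx 8315.5$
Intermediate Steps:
$E = 0$ ($E = 0 \cdot 9 = 0$)
$o{\left(S \right)} = 4$ ($o{\left(S \right)} = 4 + 0 \left(S + \left(\left(S^{2} + 92 S\right) + 284\right)\right) = 4 + 0 \left(S + \left(284 + S^{2} + 92 S\right)\right) = 4 + 0 \left(284 + S^{2} + 93 S\right) = 4 + 0 = 4$)
$\frac{33262}{o{\left(-198 \right)}} = \frac{33262}{4} = 33262 \cdot \frac{1}{4} = \frac{16631}{2}$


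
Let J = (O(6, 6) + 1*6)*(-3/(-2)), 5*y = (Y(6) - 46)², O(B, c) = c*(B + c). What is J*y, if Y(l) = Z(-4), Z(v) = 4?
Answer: 206388/5 ≈ 41278.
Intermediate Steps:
Y(l) = 4
y = 1764/5 (y = (4 - 46)²/5 = (⅕)*(-42)² = (⅕)*1764 = 1764/5 ≈ 352.80)
J = 117 (J = (6*(6 + 6) + 1*6)*(-3/(-2)) = (6*12 + 6)*(-3*(-½)) = (72 + 6)*(3/2) = 78*(3/2) = 117)
J*y = 117*(1764/5) = 206388/5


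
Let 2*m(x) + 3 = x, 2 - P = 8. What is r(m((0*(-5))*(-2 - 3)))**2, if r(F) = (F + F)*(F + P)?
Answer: 2025/4 ≈ 506.25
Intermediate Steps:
P = -6 (P = 2 - 1*8 = 2 - 8 = -6)
m(x) = -3/2 + x/2
r(F) = 2*F*(-6 + F) (r(F) = (F + F)*(F - 6) = (2*F)*(-6 + F) = 2*F*(-6 + F))
r(m((0*(-5))*(-2 - 3)))**2 = (2*(-3/2 + ((0*(-5))*(-2 - 3))/2)*(-6 + (-3/2 + ((0*(-5))*(-2 - 3))/2)))**2 = (2*(-3/2 + (0*(-5))/2)*(-6 + (-3/2 + (0*(-5))/2)))**2 = (2*(-3/2 + (1/2)*0)*(-6 + (-3/2 + (1/2)*0)))**2 = (2*(-3/2 + 0)*(-6 + (-3/2 + 0)))**2 = (2*(-3/2)*(-6 - 3/2))**2 = (2*(-3/2)*(-15/2))**2 = (45/2)**2 = 2025/4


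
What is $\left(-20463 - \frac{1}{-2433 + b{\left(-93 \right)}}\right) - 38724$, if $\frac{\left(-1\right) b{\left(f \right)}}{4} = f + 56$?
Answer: $- \frac{135242294}{2285} \approx -59187.0$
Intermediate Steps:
$b{\left(f \right)} = -224 - 4 f$ ($b{\left(f \right)} = - 4 \left(f + 56\right) = - 4 \left(56 + f\right) = -224 - 4 f$)
$\left(-20463 - \frac{1}{-2433 + b{\left(-93 \right)}}\right) - 38724 = \left(-20463 - \frac{1}{-2433 - -148}\right) - 38724 = \left(-20463 - \frac{1}{-2433 + \left(-224 + 372\right)}\right) - 38724 = \left(-20463 - \frac{1}{-2433 + 148}\right) - 38724 = \left(-20463 - \frac{1}{-2285}\right) - 38724 = \left(-20463 - - \frac{1}{2285}\right) - 38724 = \left(-20463 + \frac{1}{2285}\right) - 38724 = - \frac{46757954}{2285} - 38724 = - \frac{135242294}{2285}$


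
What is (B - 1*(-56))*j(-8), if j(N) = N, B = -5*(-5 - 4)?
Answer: -808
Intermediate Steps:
B = 45 (B = -5*(-9) = 45)
(B - 1*(-56))*j(-8) = (45 - 1*(-56))*(-8) = (45 + 56)*(-8) = 101*(-8) = -808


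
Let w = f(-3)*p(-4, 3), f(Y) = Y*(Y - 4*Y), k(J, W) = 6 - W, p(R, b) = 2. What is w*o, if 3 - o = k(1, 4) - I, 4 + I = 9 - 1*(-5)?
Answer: -594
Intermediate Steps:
f(Y) = -3*Y² (f(Y) = Y*(-3*Y) = -3*Y²)
I = 10 (I = -4 + (9 - 1*(-5)) = -4 + (9 + 5) = -4 + 14 = 10)
o = 11 (o = 3 - ((6 - 1*4) - 1*10) = 3 - ((6 - 4) - 10) = 3 - (2 - 10) = 3 - 1*(-8) = 3 + 8 = 11)
w = -54 (w = -3*(-3)²*2 = -3*9*2 = -27*2 = -54)
w*o = -54*11 = -594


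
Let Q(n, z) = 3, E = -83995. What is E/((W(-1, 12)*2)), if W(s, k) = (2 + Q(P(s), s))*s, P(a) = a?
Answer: 16799/2 ≈ 8399.5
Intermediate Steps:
W(s, k) = 5*s (W(s, k) = (2 + 3)*s = 5*s)
E/((W(-1, 12)*2)) = -83995/((5*(-1))*2) = -83995/((-5*2)) = -83995/(-10) = -83995*(-⅒) = 16799/2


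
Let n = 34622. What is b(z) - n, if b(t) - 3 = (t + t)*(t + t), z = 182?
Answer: 97877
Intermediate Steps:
b(t) = 3 + 4*t² (b(t) = 3 + (t + t)*(t + t) = 3 + (2*t)*(2*t) = 3 + 4*t²)
b(z) - n = (3 + 4*182²) - 1*34622 = (3 + 4*33124) - 34622 = (3 + 132496) - 34622 = 132499 - 34622 = 97877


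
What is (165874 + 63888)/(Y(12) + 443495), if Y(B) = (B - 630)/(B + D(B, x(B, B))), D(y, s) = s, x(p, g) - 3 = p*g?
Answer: 12177386/23505029 ≈ 0.51808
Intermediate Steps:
x(p, g) = 3 + g*p (x(p, g) = 3 + p*g = 3 + g*p)
Y(B) = (-630 + B)/(3 + B + B**2) (Y(B) = (B - 630)/(B + (3 + B*B)) = (-630 + B)/(B + (3 + B**2)) = (-630 + B)/(3 + B + B**2))
(165874 + 63888)/(Y(12) + 443495) = (165874 + 63888)/((-630 + 12)/(3 + 12 + 12**2) + 443495) = 229762/(-618/(3 + 12 + 144) + 443495) = 229762/(-618/159 + 443495) = 229762/((1/159)*(-618) + 443495) = 229762/(-206/53 + 443495) = 229762/(23505029/53) = 229762*(53/23505029) = 12177386/23505029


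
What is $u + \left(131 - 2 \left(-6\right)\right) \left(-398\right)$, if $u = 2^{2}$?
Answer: $-56910$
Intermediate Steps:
$u = 4$
$u + \left(131 - 2 \left(-6\right)\right) \left(-398\right) = 4 + \left(131 - 2 \left(-6\right)\right) \left(-398\right) = 4 + \left(131 - -12\right) \left(-398\right) = 4 + \left(131 + 12\right) \left(-398\right) = 4 + 143 \left(-398\right) = 4 - 56914 = -56910$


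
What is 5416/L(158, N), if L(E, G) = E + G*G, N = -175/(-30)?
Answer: 194976/6913 ≈ 28.204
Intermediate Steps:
N = 35/6 (N = -175*(-1/30) = 35/6 ≈ 5.8333)
L(E, G) = E + G²
5416/L(158, N) = 5416/(158 + (35/6)²) = 5416/(158 + 1225/36) = 5416/(6913/36) = 5416*(36/6913) = 194976/6913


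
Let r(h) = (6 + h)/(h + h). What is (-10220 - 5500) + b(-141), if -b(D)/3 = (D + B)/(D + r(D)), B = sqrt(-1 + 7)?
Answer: -69228414/4403 + 94*sqrt(6)/4403 ≈ -15723.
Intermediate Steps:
r(h) = (6 + h)/(2*h) (r(h) = (6 + h)/((2*h)) = (6 + h)*(1/(2*h)) = (6 + h)/(2*h))
B = sqrt(6) ≈ 2.4495
b(D) = -3*(D + sqrt(6))/(D + (6 + D)/(2*D))
(-10220 - 5500) + b(-141) = (-10220 - 5500) - 6*(-141)*(-141 + sqrt(6))/(6 - 141 + 2*(-141)**2) = -15720 - 6*(-141)*(-141 + sqrt(6))/(6 - 141 + 2*19881) = -15720 - 6*(-141)*(-141 + sqrt(6))/(6 - 141 + 39762) = -15720 - 6*(-141)*(-141 + sqrt(6))/39627 = -15720 - 6*(-141)*1/39627*(-141 + sqrt(6)) = -15720 + (-13254/4403 + 94*sqrt(6)/4403) = -69228414/4403 + 94*sqrt(6)/4403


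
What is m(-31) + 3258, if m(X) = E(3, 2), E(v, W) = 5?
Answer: 3263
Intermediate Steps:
m(X) = 5
m(-31) + 3258 = 5 + 3258 = 3263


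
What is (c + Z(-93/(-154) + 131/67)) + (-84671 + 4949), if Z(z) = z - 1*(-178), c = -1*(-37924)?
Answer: -429408755/10318 ≈ -41617.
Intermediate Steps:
c = 37924
Z(z) = 178 + z (Z(z) = z + 178 = 178 + z)
(c + Z(-93/(-154) + 131/67)) + (-84671 + 4949) = (37924 + (178 + (-93/(-154) + 131/67))) + (-84671 + 4949) = (37924 + (178 + (-93*(-1/154) + 131*(1/67)))) - 79722 = (37924 + (178 + (93/154 + 131/67))) - 79722 = (37924 + (178 + 26405/10318)) - 79722 = (37924 + 1863009/10318) - 79722 = 393162841/10318 - 79722 = -429408755/10318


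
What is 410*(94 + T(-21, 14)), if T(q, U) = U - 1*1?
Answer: 43870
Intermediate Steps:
T(q, U) = -1 + U (T(q, U) = U - 1 = -1 + U)
410*(94 + T(-21, 14)) = 410*(94 + (-1 + 14)) = 410*(94 + 13) = 410*107 = 43870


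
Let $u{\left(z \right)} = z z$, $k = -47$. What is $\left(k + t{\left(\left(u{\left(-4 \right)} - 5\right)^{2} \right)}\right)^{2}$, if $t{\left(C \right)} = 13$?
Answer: $1156$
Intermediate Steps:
$u{\left(z \right)} = z^{2}$
$\left(k + t{\left(\left(u{\left(-4 \right)} - 5\right)^{2} \right)}\right)^{2} = \left(-47 + 13\right)^{2} = \left(-34\right)^{2} = 1156$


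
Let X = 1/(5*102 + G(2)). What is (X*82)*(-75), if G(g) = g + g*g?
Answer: -1025/86 ≈ -11.919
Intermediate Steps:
G(g) = g + g²
X = 1/516 (X = 1/(5*102 + 2*(1 + 2)) = 1/(510 + 2*3) = 1/(510 + 6) = 1/516 ≈ 0.0019380)
(X*82)*(-75) = ((1/516)*82)*(-75) = (41/258)*(-75) = -1025/86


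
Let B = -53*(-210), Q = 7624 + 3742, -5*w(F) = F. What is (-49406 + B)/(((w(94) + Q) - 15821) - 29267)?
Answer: 47845/42176 ≈ 1.1344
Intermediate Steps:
w(F) = -F/5
Q = 11366
B = 11130
(-49406 + B)/(((w(94) + Q) - 15821) - 29267) = (-49406 + 11130)/(((-⅕*94 + 11366) - 15821) - 29267) = -38276/(((-94/5 + 11366) - 15821) - 29267) = -38276/((56736/5 - 15821) - 29267) = -38276/(-22369/5 - 29267) = -38276/(-168704/5) = -38276*(-5/168704) = 47845/42176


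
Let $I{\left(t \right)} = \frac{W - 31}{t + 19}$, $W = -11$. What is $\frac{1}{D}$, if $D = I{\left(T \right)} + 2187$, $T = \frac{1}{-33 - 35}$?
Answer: $\frac{1291}{2820561} \approx 0.00045771$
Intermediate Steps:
$T = - \frac{1}{68}$ ($T = \frac{1}{-68} = - \frac{1}{68} \approx -0.014706$)
$I{\left(t \right)} = - \frac{42}{19 + t}$ ($I{\left(t \right)} = \frac{-11 - 31}{t + 19} = - \frac{42}{19 + t}$)
$D = \frac{2820561}{1291}$ ($D = - \frac{42}{19 - \frac{1}{68}} + 2187 = - \frac{42}{\frac{1291}{68}} + 2187 = \left(-42\right) \frac{68}{1291} + 2187 = - \frac{2856}{1291} + 2187 = \frac{2820561}{1291} \approx 2184.8$)
$\frac{1}{D} = \frac{1}{\frac{2820561}{1291}} = \frac{1291}{2820561}$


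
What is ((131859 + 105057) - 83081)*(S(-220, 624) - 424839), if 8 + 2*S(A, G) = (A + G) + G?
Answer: -65276651715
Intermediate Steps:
S(A, G) = -4 + G + A/2 (S(A, G) = -4 + ((A + G) + G)/2 = -4 + (A + 2*G)/2 = -4 + (G + A/2) = -4 + G + A/2)
((131859 + 105057) - 83081)*(S(-220, 624) - 424839) = ((131859 + 105057) - 83081)*((-4 + 624 + (½)*(-220)) - 424839) = (236916 - 83081)*((-4 + 624 - 110) - 424839) = 153835*(510 - 424839) = 153835*(-424329) = -65276651715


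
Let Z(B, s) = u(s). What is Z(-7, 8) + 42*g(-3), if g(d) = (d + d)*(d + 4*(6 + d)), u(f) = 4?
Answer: -2264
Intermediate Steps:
Z(B, s) = 4
g(d) = 2*d*(24 + 5*d) (g(d) = (2*d)*(d + (24 + 4*d)) = (2*d)*(24 + 5*d) = 2*d*(24 + 5*d))
Z(-7, 8) + 42*g(-3) = 4 + 42*(2*(-3)*(24 + 5*(-3))) = 4 + 42*(2*(-3)*(24 - 15)) = 4 + 42*(2*(-3)*9) = 4 + 42*(-54) = 4 - 2268 = -2264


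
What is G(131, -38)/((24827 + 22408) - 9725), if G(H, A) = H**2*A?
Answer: -326059/18755 ≈ -17.385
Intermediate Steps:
G(H, A) = A*H**2
G(131, -38)/((24827 + 22408) - 9725) = (-38*131**2)/((24827 + 22408) - 9725) = (-38*17161)/(47235 - 9725) = -652118/37510 = -652118*1/37510 = -326059/18755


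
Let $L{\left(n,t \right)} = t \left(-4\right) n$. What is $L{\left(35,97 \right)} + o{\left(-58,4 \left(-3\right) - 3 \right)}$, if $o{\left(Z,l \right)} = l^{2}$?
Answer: $-13355$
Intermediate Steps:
$L{\left(n,t \right)} = - 4 n t$ ($L{\left(n,t \right)} = - 4 t n = - 4 n t$)
$L{\left(35,97 \right)} + o{\left(-58,4 \left(-3\right) - 3 \right)} = \left(-4\right) 35 \cdot 97 + \left(4 \left(-3\right) - 3\right)^{2} = -13580 + \left(-12 - 3\right)^{2} = -13580 + \left(-15\right)^{2} = -13580 + 225 = -13355$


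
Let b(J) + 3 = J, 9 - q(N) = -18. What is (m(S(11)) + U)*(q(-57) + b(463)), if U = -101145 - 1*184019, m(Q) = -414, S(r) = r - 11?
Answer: -139076486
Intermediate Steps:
q(N) = 27 (q(N) = 9 - 1*(-18) = 9 + 18 = 27)
b(J) = -3 + J
S(r) = -11 + r
U = -285164 (U = -101145 - 184019 = -285164)
(m(S(11)) + U)*(q(-57) + b(463)) = (-414 - 285164)*(27 + (-3 + 463)) = -285578*(27 + 460) = -285578*487 = -139076486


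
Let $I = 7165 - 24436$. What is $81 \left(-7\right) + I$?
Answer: $-17838$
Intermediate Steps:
$I = -17271$
$81 \left(-7\right) + I = 81 \left(-7\right) - 17271 = -567 - 17271 = -17838$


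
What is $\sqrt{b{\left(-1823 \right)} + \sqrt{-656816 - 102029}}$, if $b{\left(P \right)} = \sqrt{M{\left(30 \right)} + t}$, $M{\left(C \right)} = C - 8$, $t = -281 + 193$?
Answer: $\sqrt{i} \sqrt{\sqrt{66} + \sqrt{758845}} \approx 20.967 + 20.967 i$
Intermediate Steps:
$t = -88$
$M{\left(C \right)} = -8 + C$
$b{\left(P \right)} = i \sqrt{66}$ ($b{\left(P \right)} = \sqrt{\left(-8 + 30\right) - 88} = \sqrt{22 - 88} = \sqrt{-66} = i \sqrt{66}$)
$\sqrt{b{\left(-1823 \right)} + \sqrt{-656816 - 102029}} = \sqrt{i \sqrt{66} + \sqrt{-656816 - 102029}} = \sqrt{i \sqrt{66} + \sqrt{-758845}} = \sqrt{i \sqrt{66} + i \sqrt{758845}}$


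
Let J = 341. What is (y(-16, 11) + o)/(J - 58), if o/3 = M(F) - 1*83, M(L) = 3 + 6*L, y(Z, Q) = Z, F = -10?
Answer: -436/283 ≈ -1.5406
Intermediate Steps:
o = -420 (o = 3*((3 + 6*(-10)) - 1*83) = 3*((3 - 60) - 83) = 3*(-57 - 83) = 3*(-140) = -420)
(y(-16, 11) + o)/(J - 58) = (-16 - 420)/(341 - 58) = -436/283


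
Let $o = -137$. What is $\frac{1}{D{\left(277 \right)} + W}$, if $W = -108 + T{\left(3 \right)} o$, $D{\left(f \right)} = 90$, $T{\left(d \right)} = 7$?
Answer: $- \frac{1}{977} \approx -0.0010235$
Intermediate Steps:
$W = -1067$ ($W = -108 + 7 \left(-137\right) = -108 - 959 = -1067$)
$\frac{1}{D{\left(277 \right)} + W} = \frac{1}{90 - 1067} = \frac{1}{-977} = - \frac{1}{977}$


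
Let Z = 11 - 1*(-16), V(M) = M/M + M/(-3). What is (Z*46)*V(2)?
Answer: 414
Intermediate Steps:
V(M) = 1 - M/3 (V(M) = 1 + M*(-1/3) = 1 - M/3)
Z = 27 (Z = 11 + 16 = 27)
(Z*46)*V(2) = (27*46)*(1 - 1/3*2) = 1242*(1 - 2/3) = 1242*(1/3) = 414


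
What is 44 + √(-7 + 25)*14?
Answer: 44 + 42*√2 ≈ 103.40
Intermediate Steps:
44 + √(-7 + 25)*14 = 44 + √18*14 = 44 + (3*√2)*14 = 44 + 42*√2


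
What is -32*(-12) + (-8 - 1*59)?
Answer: 317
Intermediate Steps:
-32*(-12) + (-8 - 1*59) = 384 + (-8 - 59) = 384 - 67 = 317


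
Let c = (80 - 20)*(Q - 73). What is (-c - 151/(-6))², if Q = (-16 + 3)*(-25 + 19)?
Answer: 2719201/36 ≈ 75533.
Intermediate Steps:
Q = 78 (Q = -13*(-6) = 78)
c = 300 (c = (80 - 20)*(78 - 73) = 60*5 = 300)
(-c - 151/(-6))² = (-1*300 - 151/(-6))² = (-300 - 151*(-1)/6)² = (-300 - 1*(-151/6))² = (-300 + 151/6)² = (-1649/6)² = 2719201/36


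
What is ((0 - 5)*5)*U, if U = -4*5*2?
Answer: 1000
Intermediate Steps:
U = -40 (U = -20*2 = -40)
((0 - 5)*5)*U = ((0 - 5)*5)*(-40) = -5*5*(-40) = -25*(-40) = 1000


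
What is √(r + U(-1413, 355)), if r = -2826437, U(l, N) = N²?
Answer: 2*I*√675103 ≈ 1643.3*I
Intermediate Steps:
√(r + U(-1413, 355)) = √(-2826437 + 355²) = √(-2826437 + 126025) = √(-2700412) = 2*I*√675103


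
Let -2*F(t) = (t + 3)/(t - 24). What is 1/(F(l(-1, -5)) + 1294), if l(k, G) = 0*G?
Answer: 16/20705 ≈ 0.00077276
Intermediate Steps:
l(k, G) = 0
F(t) = -(3 + t)/(2*(-24 + t)) (F(t) = -(t + 3)/(2*(t - 24)) = -(3 + t)/(2*(-24 + t)))
1/(F(l(-1, -5)) + 1294) = 1/((-3 - 1*0)/(2*(-24 + 0)) + 1294) = 1/((½)*(-3 + 0)/(-24) + 1294) = 1/((½)*(-1/24)*(-3) + 1294) = 1/(1/16 + 1294) = 1/(20705/16) = 16/20705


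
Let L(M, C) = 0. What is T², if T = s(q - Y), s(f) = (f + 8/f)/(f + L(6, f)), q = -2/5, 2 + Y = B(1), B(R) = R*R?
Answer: 43681/81 ≈ 539.27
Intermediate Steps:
B(R) = R²
Y = -1 (Y = -2 + 1² = -2 + 1 = -1)
q = -⅖ (q = -2*⅕ = -⅖ ≈ -0.40000)
s(f) = (f + 8/f)/f (s(f) = (f + 8/f)/(f + 0) = (f + 8/f)/f)
T = 209/9 (T = 1 + 8/(-⅖ - 1*(-1))² = 1 + 8/(-⅖ + 1)² = 1 + 8/(⅗)² = 1 + 8*(25/9) = 1 + 200/9 = 209/9 ≈ 23.222)
T² = (209/9)² = 43681/81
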